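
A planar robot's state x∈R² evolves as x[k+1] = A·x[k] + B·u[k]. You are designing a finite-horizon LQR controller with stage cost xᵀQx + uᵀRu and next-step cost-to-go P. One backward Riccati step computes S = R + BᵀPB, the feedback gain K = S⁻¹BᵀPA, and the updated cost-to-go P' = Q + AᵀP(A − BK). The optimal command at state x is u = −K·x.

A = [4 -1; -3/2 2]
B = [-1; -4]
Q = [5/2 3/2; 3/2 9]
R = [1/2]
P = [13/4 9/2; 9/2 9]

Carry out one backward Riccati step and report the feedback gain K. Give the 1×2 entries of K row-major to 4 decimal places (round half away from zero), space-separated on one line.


-0.1320 -0.3252

BᵀP = [-21.2500 -40.5000]
S = R + BᵀPB = [1/2] + [183.2500] = [183.7500]
BᵀPA = [-24.2500 -59.7500]
K = S⁻¹·BᵀPA = [-0.1320 -0.3252]
A−BK = [3.8680 -1.3252; -2.0279 0.6993]
AᵀP(A−BK) = [15.0497 -5.1354; -5.1354 1.8211]
P' = Q + AᵀP(A−BK) = [17.5497 -3.6354; -3.6354 10.8211]
tr(P') = 28.3707


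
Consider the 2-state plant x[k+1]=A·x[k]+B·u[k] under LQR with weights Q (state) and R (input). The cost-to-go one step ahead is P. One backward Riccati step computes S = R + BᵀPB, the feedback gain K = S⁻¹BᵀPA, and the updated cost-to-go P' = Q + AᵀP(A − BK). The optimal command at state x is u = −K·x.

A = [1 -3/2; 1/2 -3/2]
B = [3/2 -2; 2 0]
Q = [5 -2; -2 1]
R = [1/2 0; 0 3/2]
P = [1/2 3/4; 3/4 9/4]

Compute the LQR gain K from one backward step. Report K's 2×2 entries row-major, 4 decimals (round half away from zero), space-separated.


0.3011 -0.7486 -0.1128 0.1090

BᵀP = [2.2500 5.6250; -1.0000 -1.5000]
S = R + BᵀPB = [1/2 0; 0 3/2] + [14.6250 -4.5000; -4.5000 2.0000] = [15.1250 -4.5000; -4.5000 3.5000]
BᵀPA = [5.0625 -11.8125; -1.7500 3.7500]
K = S⁻¹·BᵀPA = [0.3011 -0.7486; -0.1128 0.1090]
A−BK = [0.3227 -0.1592; -0.1023 -0.0029]
AᵀP(A−BK) = [0.0905 -0.1447; -0.1447 0.3114]
P' = Q + AᵀP(A−BK) = [5.0905 -2.1447; -2.1447 1.3114]
tr(P') = 6.4019


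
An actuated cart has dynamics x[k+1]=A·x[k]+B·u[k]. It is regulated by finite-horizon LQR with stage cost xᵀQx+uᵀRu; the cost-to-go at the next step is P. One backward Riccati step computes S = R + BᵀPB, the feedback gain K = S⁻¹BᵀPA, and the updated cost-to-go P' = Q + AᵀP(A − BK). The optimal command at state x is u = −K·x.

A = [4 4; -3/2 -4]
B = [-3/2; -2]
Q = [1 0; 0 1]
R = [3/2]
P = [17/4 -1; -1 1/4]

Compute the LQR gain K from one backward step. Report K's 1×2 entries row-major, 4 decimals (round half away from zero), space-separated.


-3.1340 -3.5464

BᵀP = [-4.3750 1.0000]
S = R + BᵀPB = [3/2] + [4.5625] = [6.0625]
BᵀPA = [-19.0000 -21.5000]
K = S⁻¹·BᵀPA = [-3.1340 -3.5464]
A−BK = [-0.7010 -1.3196; -7.7680 -11.0928]
AᵀP(A−BK) = [21.0161 24.1186; 24.1186 27.7526]
P' = Q + AᵀP(A−BK) = [22.0161 24.1186; 24.1186 28.7526]
tr(P') = 50.7687


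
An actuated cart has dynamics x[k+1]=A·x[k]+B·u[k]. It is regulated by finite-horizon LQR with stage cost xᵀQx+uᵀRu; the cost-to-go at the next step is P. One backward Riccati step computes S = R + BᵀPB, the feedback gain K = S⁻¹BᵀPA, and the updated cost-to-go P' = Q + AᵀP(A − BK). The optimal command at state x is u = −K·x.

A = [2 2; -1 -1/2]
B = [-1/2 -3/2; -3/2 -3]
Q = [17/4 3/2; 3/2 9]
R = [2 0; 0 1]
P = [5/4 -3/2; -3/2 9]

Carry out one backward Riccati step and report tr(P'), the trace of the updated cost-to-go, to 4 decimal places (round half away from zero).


BᵀP = [1.6250 -12.7500; 2.6250 -24.7500]
S = R + BᵀPB = [2 0; 0 1] + [18.3125 35.8125; 35.8125 70.3125] = [20.3125 35.8125; 35.8125 71.3125]
BᵀPA = [16.0000 9.6250; 30.0000 17.6250]
K = S⁻¹·BᵀPA = [0.4014 0.3325; 0.2191 0.0802]
A−BK = [2.5294 2.2865; 0.2594 0.2393]
AᵀP(A−BK) = [7.0045 6.2748; 6.2748 5.6367]
P' = Q + AᵀP(A−BK) = [11.2545 7.7748; 7.7748 14.6367]
tr(P') = 25.8912

25.8912


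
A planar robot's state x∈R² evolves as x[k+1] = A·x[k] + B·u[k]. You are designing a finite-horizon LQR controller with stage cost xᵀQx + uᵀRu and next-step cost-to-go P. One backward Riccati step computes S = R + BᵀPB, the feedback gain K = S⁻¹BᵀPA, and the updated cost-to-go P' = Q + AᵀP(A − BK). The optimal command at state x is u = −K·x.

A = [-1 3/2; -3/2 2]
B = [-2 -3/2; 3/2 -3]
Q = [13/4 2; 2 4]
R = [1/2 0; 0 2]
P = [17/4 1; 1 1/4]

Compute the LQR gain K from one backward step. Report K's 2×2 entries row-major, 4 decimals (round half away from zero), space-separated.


0.4966 -0.7290 0.2242 -0.3224

BᵀP = [-7.0000 -1.6250; -9.3750 -2.2500]
S = R + BᵀPB = [1/2 0; 0 2] + [11.5625 15.3750; 15.3750 20.8125] = [12.0625 15.3750; 15.3750 22.8125]
BᵀPA = [9.4375 -13.7500; 12.7500 -18.5625]
K = S⁻¹·BᵀPA = [0.4966 -0.7290; 0.2242 -0.3224]
A−BK = [0.3295 -0.4415; -1.5724 2.1263]
AᵀP(A−BK) = [0.2671 -0.3848; -0.3848 0.5547]
P' = Q + AᵀP(A−BK) = [3.5171 1.6152; 1.6152 4.5547]
tr(P') = 8.0719


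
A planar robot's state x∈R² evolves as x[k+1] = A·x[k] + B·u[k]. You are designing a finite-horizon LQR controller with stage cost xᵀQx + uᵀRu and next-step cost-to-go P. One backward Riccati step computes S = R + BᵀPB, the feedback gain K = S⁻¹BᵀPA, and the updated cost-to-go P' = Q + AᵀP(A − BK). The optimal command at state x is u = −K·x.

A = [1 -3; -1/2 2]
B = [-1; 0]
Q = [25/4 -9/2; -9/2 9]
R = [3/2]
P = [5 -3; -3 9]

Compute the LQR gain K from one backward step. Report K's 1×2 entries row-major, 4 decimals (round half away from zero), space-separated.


BᵀP = [-5.0000 3.0000]
S = R + BᵀPB = [3/2] + [5.0000] = [6.5000]
BᵀPA = [-6.5000 21.0000]
K = S⁻¹·BᵀPA = [-1.0000 3.2308]
A−BK = [0.0000 0.2308; -0.5000 2.0000]
AᵀP(A−BK) = [3.7500 -13.5000; -13.5000 49.1538]
P' = Q + AᵀP(A−BK) = [10.0000 -18.0000; -18.0000 58.1538]
tr(P') = 68.1538

-1.0000 3.2308


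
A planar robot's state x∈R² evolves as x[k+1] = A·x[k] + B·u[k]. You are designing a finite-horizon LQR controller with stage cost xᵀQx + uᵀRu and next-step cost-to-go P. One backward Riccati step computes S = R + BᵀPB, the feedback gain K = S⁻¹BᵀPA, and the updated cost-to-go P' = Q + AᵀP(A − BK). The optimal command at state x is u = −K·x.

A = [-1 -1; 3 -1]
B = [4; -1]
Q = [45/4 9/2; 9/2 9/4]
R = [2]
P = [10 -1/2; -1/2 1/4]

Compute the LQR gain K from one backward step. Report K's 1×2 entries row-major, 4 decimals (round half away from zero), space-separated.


BᵀP = [40.5000 -2.2500]
S = R + BᵀPB = [2] + [164.2500] = [166.2500]
BᵀPA = [-47.2500 -38.2500]
K = S⁻¹·BᵀPA = [-0.2842 -0.2301]
A−BK = [0.1368 -0.0797; 2.7158 -1.2301]
AᵀP(A−BK) = [1.8211 -0.6211; -0.6211 0.4496]
P' = Q + AᵀP(A−BK) = [13.0711 3.8789; 3.8789 2.6996]
tr(P') = 15.7707

-0.2842 -0.2301


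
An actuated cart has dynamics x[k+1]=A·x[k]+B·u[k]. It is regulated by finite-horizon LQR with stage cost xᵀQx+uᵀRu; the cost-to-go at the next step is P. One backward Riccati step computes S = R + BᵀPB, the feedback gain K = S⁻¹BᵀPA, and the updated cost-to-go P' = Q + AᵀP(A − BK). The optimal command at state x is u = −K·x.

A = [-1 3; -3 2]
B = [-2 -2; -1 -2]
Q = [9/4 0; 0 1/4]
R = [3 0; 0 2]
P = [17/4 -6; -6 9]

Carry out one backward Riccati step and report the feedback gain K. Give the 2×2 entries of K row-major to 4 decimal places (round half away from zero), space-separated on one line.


-0.9118 -0.3529 1.9412 -0.2647

BᵀP = [-2.5000 3.0000; 3.5000 -6.0000]
S = R + BᵀPB = [3 0; 0 2] + [2.0000 -1.0000; -1.0000 5.0000] = [5.0000 -1.0000; -1.0000 7.0000]
BᵀPA = [-6.5000 -1.5000; 14.5000 -1.5000]
K = S⁻¹·BᵀPA = [-0.9118 -0.3529; 1.9412 -0.2647]
A−BK = [1.0588 1.7647; -0.0294 1.1176]
AᵀP(A−BK) = [15.1765 0.7941; 0.7941 1.3235]
P' = Q + AᵀP(A−BK) = [17.4265 0.7941; 0.7941 1.5735]
tr(P') = 19.0000


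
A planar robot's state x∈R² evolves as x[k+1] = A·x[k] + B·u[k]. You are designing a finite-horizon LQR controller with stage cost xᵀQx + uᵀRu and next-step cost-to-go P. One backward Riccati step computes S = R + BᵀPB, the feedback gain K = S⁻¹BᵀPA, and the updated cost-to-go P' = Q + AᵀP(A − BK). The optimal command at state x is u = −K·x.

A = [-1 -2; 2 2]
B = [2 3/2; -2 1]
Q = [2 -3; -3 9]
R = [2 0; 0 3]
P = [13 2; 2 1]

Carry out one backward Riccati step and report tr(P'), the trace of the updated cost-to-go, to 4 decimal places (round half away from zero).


13.6919

BᵀP = [22.0000 2.0000; 21.5000 4.0000]
S = R + BᵀPB = [2 0; 0 3] + [40.0000 35.0000; 35.0000 36.2500] = [42.0000 35.0000; 35.0000 39.2500]
BᵀPA = [-18.0000 -40.0000; -13.5000 -35.0000]
K = S⁻¹·BᵀPA = [-0.5525 -0.8146; 0.1488 -0.1653]
A−BK = [-0.1181 -0.1228; 0.7462 0.5360]
AᵀP(A−BK) = [1.0626 1.1051; 1.1051 1.6293]
P' = Q + AᵀP(A−BK) = [3.0626 -1.8949; -1.8949 10.6293]
tr(P') = 13.6919


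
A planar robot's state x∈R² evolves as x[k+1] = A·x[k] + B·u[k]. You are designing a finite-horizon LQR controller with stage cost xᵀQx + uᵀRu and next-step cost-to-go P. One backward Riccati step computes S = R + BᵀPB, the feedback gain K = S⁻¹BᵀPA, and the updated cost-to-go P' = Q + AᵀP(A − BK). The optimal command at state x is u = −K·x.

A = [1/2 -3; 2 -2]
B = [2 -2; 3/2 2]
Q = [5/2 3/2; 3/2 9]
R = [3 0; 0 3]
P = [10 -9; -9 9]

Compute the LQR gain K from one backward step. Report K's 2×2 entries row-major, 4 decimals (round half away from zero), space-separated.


BᵀP = [6.5000 -4.5000; -38.0000 36.0000]
S = R + BᵀPB = [3 0; 0 3] + [6.2500 -22.0000; -22.0000 148.0000] = [9.2500 -22.0000; -22.0000 151.0000]
BᵀPA = [-5.7500 -10.5000; 53.0000 42.0000]
K = S⁻¹·BᵀPA = [0.3262 -0.7247; 0.3985 0.1726]
A−BK = [0.6446 -1.2054; 0.7136 -1.2580]
AᵀP(A−BK) = [1.2541 -1.3127; -1.3127 3.1430]
P' = Q + AᵀP(A−BK) = [3.7541 0.1873; 0.1873 12.1430]
tr(P') = 15.8971

0.3262 -0.7247 0.3985 0.1726


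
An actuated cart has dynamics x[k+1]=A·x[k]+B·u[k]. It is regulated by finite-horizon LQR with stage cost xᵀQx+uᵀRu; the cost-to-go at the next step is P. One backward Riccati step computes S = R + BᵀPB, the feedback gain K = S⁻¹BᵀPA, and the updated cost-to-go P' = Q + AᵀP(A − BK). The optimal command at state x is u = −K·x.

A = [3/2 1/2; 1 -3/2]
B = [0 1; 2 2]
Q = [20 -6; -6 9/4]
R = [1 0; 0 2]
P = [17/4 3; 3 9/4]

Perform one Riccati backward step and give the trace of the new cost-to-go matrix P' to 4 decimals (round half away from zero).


BᵀP = [6.0000 4.5000; 10.2500 7.5000]
S = R + BᵀPB = [1 0; 0 2] + [9.0000 15.0000; 15.0000 25.2500] = [10.0000 15.0000; 15.0000 27.2500]
BᵀPA = [13.5000 -3.7500; 22.8750 -6.1250]
K = S⁻¹·BᵀPA = [0.5211 -0.2171; 0.5526 -0.1053]
A−BK = [0.9474 0.6053; -1.1474 -0.8553]
AᵀP(A−BK) = [1.1368 -0.0987; -0.0987 0.1661]
P' = Q + AᵀP(A−BK) = [21.1368 -6.0987; -6.0987 2.4161]
tr(P') = 23.5530

23.5530


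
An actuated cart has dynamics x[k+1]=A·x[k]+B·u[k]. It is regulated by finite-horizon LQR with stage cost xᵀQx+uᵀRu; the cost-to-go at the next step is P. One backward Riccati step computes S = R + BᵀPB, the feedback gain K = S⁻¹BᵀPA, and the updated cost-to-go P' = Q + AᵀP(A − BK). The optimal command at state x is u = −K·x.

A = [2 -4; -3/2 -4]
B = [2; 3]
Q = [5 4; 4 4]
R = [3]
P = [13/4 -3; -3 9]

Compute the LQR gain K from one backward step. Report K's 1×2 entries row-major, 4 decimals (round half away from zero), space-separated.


BᵀP = [-2.5000 21.0000]
S = R + BᵀPB = [3] + [58.0000] = [61.0000]
BᵀPA = [-36.5000 -74.0000]
K = S⁻¹·BᵀPA = [-0.5984 -1.2131]
A−BK = [3.1967 -1.5738; 0.2951 -0.3607]
AᵀP(A−BK) = [29.4098 -10.2787; -10.2787 10.2295]
P' = Q + AᵀP(A−BK) = [34.4098 -6.2787; -6.2787 14.2295]
tr(P') = 48.6393

-0.5984 -1.2131


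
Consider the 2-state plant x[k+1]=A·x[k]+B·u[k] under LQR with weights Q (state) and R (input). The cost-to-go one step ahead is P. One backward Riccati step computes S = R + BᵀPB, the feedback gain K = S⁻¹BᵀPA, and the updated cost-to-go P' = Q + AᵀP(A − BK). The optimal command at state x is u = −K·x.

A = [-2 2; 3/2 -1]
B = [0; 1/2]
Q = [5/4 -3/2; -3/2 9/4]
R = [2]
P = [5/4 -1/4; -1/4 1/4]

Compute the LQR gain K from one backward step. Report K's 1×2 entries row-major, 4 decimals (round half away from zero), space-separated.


0.2121 -0.1818

BᵀP = [-0.1250 0.1250]
S = R + BᵀPB = [2] + [0.0625] = [2.0625]
BᵀPA = [0.4375 -0.3750]
K = S⁻¹·BᵀPA = [0.2121 -0.1818]
A−BK = [-2.0000 2.0000; 1.3939 -0.9091]
AᵀP(A−BK) = [6.9697 -6.5455; -6.5455 6.1818]
P' = Q + AᵀP(A−BK) = [8.2197 -8.0455; -8.0455 8.4318]
tr(P') = 16.6515


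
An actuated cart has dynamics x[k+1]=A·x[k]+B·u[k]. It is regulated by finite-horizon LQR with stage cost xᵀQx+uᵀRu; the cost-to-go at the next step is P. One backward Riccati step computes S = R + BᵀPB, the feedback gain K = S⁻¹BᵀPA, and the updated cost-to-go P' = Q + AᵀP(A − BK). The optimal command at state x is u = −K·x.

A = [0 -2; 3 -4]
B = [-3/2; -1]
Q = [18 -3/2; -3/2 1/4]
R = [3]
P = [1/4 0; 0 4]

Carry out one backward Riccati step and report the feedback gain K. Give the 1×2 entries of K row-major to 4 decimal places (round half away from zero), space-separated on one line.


-1.5868 2.2149

BᵀP = [-0.3750 -4.0000]
S = R + BᵀPB = [3] + [4.5625] = [7.5625]
BᵀPA = [-12.0000 16.7500]
K = S⁻¹·BᵀPA = [-1.5868 2.2149]
A−BK = [-2.3802 1.3223; 1.4132 -1.7851]
AᵀP(A−BK) = [16.9587 -21.4215; -21.4215 27.9008]
P' = Q + AᵀP(A−BK) = [34.9587 -22.9215; -22.9215 28.1508]
tr(P') = 63.1095


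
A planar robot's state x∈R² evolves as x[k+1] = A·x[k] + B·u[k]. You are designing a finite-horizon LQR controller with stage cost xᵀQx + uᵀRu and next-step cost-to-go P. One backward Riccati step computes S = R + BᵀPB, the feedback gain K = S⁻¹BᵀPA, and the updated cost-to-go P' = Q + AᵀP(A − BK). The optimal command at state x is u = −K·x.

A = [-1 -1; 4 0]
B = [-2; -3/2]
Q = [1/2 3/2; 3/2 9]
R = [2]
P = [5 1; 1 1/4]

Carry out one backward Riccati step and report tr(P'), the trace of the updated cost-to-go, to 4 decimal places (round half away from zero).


BᵀP = [-11.5000 -2.3750]
S = R + BᵀPB = [2] + [26.5625] = [28.5625]
BᵀPA = [2.0000 11.5000]
K = S⁻¹·BᵀPA = [0.0700 0.4026]
A−BK = [-0.8600 -0.1947; 4.1050 0.6039]
AᵀP(A−BK) = [0.8600 0.1947; 0.1947 0.3698]
P' = Q + AᵀP(A−BK) = [1.3600 1.6947; 1.6947 9.3698]
tr(P') = 10.7298

10.7298


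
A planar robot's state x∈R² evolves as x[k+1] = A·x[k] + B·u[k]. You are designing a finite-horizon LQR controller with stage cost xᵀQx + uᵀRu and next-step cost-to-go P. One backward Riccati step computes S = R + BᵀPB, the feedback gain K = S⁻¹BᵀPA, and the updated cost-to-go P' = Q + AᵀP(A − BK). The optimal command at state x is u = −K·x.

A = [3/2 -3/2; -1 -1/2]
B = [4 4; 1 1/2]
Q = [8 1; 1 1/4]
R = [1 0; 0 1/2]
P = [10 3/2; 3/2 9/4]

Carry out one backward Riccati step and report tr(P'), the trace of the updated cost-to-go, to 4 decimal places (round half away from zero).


BᵀP = [41.5000 8.2500; 40.7500 7.1250]
S = R + BᵀPB = [1 0; 0 1/2] + [174.2500 170.1250; 170.1250 166.5625] = [175.2500 170.1250; 170.1250 167.0625]
BᵀPA = [54.0000 -66.3750; 54.0000 -64.6875]
K = S⁻¹·BᵀPA = [-0.4934 -0.2500; 0.8257 -0.1326]
A−BK = [0.1709 0.0305; -0.9194 -0.1837]
AᵀP(A−BK) = [2.3071 0.4116; 0.4116 0.1397]
P' = Q + AᵀP(A−BK) = [10.3071 1.4116; 1.4116 0.3897]
tr(P') = 10.6968

10.6968


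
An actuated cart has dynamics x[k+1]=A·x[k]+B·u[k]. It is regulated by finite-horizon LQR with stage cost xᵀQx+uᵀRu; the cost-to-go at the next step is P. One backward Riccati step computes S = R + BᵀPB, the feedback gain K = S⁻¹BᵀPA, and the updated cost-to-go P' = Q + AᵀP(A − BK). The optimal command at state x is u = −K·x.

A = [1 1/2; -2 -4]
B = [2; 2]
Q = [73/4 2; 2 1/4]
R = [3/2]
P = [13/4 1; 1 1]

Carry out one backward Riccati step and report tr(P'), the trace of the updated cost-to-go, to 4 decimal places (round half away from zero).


29.3432

BᵀP = [8.5000 4.0000]
S = R + BᵀPB = [3/2] + [25.0000] = [26.5000]
BᵀPA = [0.5000 -11.7500]
K = S⁻¹·BᵀPA = [0.0189 -0.4434]
A−BK = [0.9623 1.3868; -2.0377 -3.1132]
AᵀP(A−BK) = [3.2406 4.8467; 4.8467 7.6026]
P' = Q + AᵀP(A−BK) = [21.4906 6.8467; 6.8467 7.8526]
tr(P') = 29.3432


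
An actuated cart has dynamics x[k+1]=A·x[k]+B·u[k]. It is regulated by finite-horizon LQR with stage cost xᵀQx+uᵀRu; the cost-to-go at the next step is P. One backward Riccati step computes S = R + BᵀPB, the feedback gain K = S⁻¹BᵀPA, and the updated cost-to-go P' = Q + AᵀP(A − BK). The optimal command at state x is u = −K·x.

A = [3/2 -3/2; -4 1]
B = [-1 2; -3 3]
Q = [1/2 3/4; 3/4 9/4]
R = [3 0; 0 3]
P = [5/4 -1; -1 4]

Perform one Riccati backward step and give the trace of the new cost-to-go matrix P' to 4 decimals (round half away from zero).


22.2832

BᵀP = [1.7500 -11.0000; -0.5000 10.0000]
S = R + BᵀPB = [3 0; 0 3] + [31.2500 -29.5000; -29.5000 29.0000] = [34.2500 -29.5000; -29.5000 32.0000]
BᵀPA = [46.6250 -13.6250; -40.7500 10.7500]
K = S⁻¹·BᵀPA = [1.2841 -0.5266; -0.0897 -0.1495]
A−BK = [2.9635 -1.7276; 0.1213 -0.1312]
AᵀP(A−BK) = [15.2882 -7.8530; -7.8530 4.2450]
P' = Q + AᵀP(A−BK) = [15.7882 -7.1030; -7.1030 6.4950]
tr(P') = 22.2832


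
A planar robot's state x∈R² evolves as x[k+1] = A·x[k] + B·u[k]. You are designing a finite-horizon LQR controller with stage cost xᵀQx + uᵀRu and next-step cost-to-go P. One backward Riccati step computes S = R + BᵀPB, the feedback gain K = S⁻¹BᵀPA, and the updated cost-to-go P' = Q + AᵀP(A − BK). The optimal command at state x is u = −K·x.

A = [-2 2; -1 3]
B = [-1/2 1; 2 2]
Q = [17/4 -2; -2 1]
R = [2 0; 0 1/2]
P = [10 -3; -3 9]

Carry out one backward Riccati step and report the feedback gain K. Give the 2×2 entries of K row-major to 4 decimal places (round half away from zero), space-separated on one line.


BᵀP = [-11.0000 19.5000; 4.0000 15.0000]
S = R + BᵀPB = [2 0; 0 1/2] + [44.5000 28.0000; 28.0000 34.0000] = [46.5000 28.0000; 28.0000 34.5000]
BᵀPA = [2.5000 36.5000; -23.0000 53.0000]
K = S⁻¹·BᵀPA = [0.8903 -0.2740; -1.3892 1.7586]
A−BK = [-0.1657 0.1044; -0.0021 0.0308]
AᵀP(A−BK) = [2.8225 -1.8670; -1.8670 1.7947]
P' = Q + AᵀP(A−BK) = [7.0725 -3.8670; -3.8670 2.7947]
tr(P') = 9.8672

0.8903 -0.2740 -1.3892 1.7586


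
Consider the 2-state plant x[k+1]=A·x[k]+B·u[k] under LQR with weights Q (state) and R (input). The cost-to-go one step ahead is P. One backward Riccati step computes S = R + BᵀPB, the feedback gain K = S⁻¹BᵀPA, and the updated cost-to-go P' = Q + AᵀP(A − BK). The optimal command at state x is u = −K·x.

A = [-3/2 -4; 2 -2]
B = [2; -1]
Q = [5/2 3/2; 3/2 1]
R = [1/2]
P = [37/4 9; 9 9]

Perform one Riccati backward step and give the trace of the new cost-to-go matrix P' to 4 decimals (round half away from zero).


BᵀP = [9.5000 9.0000]
S = R + BᵀPB = [1/2] + [10.0000] = [10.5000]
BᵀPA = [3.7500 -56.0000]
K = S⁻¹·BᵀPA = [0.3571 -5.3333]
A−BK = [-2.2143 6.6667; 2.3571 -7.3333]
AᵀP(A−BK) = [1.4732 -5.5000; -5.5000 29.3333]
P' = Q + AᵀP(A−BK) = [3.9732 -4.0000; -4.0000 30.3333]
tr(P') = 34.3065

34.3065


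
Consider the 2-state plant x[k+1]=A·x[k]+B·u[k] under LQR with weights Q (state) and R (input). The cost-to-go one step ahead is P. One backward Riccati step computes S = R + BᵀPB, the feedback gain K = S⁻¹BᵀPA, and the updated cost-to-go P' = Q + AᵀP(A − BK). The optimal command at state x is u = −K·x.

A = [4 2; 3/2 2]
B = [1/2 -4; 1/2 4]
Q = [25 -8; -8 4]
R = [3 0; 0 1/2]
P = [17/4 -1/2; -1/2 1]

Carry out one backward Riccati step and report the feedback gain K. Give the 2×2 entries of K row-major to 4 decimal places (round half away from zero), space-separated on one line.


0.9724 0.7052 -0.6038 -0.2131

BᵀP = [1.8750 0.2500; -19.0000 6.0000]
S = R + BᵀPB = [3 0; 0 1/2] + [1.0625 -6.5000; -6.5000 100.0000] = [4.0625 -6.5000; -6.5000 100.5000]
BᵀPA = [7.8750 4.2500; -67.0000 -26.0000]
K = S⁻¹·BᵀPA = [0.9724 0.7052; -0.6038 -0.2131]
A−BK = [1.0987 0.7950; 3.4289 2.4998]
AᵀP(A−BK) = [16.1393 11.6691; 11.6691 8.4624]
P' = Q + AᵀP(A−BK) = [41.1393 3.6691; 3.6691 12.4624]
tr(P') = 53.6017


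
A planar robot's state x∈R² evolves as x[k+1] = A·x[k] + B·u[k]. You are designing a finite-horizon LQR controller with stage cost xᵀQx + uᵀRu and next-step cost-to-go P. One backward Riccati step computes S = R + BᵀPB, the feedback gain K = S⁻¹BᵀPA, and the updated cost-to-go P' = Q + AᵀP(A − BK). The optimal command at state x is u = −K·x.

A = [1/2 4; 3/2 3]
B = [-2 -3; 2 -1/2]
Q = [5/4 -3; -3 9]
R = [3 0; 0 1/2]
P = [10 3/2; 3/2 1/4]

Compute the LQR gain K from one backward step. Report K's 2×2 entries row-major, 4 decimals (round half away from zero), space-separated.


0.0042 -0.0817 -0.2370 -1.3949

BᵀP = [-17.0000 -2.5000; -30.7500 -4.6250]
S = R + BᵀPB = [3 0; 0 1/2] + [29.0000 52.2500; 52.2500 94.5625] = [32.0000 52.2500; 52.2500 95.0625]
BᵀPA = [-12.2500 -75.5000; -22.3125 -136.8750]
K = S⁻¹·BᵀPA = [0.0042 -0.0817; -0.2370 -1.3949]
A−BK = [-0.2027 -0.3482; 1.3731 2.4660]
AᵀP(A−BK) = [0.0754 0.2496; 0.2496 1.1497]
P' = Q + AᵀP(A−BK) = [1.3254 -2.7504; -2.7504 10.1497]
tr(P') = 11.4751


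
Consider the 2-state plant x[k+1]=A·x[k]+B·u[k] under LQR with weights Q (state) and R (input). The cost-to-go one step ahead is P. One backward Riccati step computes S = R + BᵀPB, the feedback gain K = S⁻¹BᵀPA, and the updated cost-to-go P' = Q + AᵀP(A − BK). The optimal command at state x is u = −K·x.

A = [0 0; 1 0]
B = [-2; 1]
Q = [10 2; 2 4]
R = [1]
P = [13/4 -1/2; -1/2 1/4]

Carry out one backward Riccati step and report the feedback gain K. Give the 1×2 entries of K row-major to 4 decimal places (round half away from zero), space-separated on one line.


BᵀP = [-7.0000 1.2500]
S = R + BᵀPB = [1] + [15.2500] = [16.2500]
BᵀPA = [1.2500 0.0000]
K = S⁻¹·BᵀPA = [0.0769 0.0000]
A−BK = [0.1538 0.0000; 0.9231 0.0000]
AᵀP(A−BK) = [0.1538 0.0000; 0.0000 0.0000]
P' = Q + AᵀP(A−BK) = [10.1538 2.0000; 2.0000 4.0000]
tr(P') = 14.1538

0.0769 0.0000


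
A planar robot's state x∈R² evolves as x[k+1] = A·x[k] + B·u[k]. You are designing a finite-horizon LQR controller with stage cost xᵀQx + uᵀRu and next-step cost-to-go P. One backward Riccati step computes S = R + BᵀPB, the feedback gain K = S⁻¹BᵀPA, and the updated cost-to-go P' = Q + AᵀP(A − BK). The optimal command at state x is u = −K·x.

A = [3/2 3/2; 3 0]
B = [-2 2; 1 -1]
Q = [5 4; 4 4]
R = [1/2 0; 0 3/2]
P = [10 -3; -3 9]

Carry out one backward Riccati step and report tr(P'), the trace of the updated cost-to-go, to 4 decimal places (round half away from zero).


BᵀP = [-23.0000 15.0000; 23.0000 -15.0000]
S = R + BᵀPB = [1/2 0; 0 3/2] + [61.0000 -61.0000; -61.0000 61.0000] = [61.5000 -61.0000; -61.0000 62.5000]
BᵀPA = [10.5000 -34.5000; -10.5000 34.5000]
K = S⁻¹·BᵀPA = [0.1283 -0.4216; -0.0428 0.1405]
A−BK = [1.8422 0.3758; 2.8289 0.5621]
AᵀP(A−BK) = [74.7037 14.9022; 14.9022 3.1069]
P' = Q + AᵀP(A−BK) = [79.7037 18.9022; 18.9022 7.1069]
tr(P') = 86.8106

86.8106


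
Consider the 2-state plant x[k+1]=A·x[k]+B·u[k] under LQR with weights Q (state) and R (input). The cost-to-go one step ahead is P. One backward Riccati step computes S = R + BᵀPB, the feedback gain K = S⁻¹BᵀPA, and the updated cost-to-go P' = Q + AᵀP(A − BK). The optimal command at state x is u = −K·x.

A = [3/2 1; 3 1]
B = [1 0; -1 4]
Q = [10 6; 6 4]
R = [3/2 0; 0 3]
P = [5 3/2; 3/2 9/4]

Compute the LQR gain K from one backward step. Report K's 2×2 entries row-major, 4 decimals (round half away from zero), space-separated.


1.0453 0.7073 1.0035 0.4390

BᵀP = [3.5000 -0.7500; 6.0000 9.0000]
S = R + BᵀPB = [3/2 0; 0 3] + [4.2500 -3.0000; -3.0000 36.0000] = [5.7500 -3.0000; -3.0000 39.0000]
BᵀPA = [3.0000 2.7500; 36.0000 15.0000]
K = S⁻¹·BᵀPA = [1.0453 0.7073; 1.0035 0.4390]
A−BK = [0.4547 0.2927; 0.0314 -0.0488]
AᵀP(A−BK) = [5.7387 3.0732; 3.0732 1.7195]
P' = Q + AᵀP(A−BK) = [15.7387 9.0732; 9.0732 5.7195]
tr(P') = 21.4582


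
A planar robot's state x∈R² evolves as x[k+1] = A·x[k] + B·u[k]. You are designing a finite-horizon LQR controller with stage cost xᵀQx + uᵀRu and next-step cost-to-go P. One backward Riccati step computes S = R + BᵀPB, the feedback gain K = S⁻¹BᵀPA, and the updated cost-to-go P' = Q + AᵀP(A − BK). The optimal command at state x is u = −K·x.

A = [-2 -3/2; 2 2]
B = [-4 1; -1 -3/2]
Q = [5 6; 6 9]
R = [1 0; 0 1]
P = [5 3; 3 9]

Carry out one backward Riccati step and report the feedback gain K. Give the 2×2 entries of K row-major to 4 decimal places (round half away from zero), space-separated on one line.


BᵀP = [-23.0000 -21.0000; 0.5000 -10.5000]
S = R + BᵀPB = [1 0; 0 1] + [113.0000 8.5000; 8.5000 16.2500] = [114.0000 8.5000; 8.5000 17.2500]
BᵀPA = [4.0000 -7.5000; -22.0000 -21.7500]
K = S⁻¹·BᵀPA = [0.1351 0.0293; -1.3420 -1.2753]
A−BK = [-0.1175 -0.1075; 0.1222 0.1163]
AᵀP(A−BK) = [1.9364 1.8261; 1.8261 1.7318]
P' = Q + AᵀP(A−BK) = [6.9364 7.8261; 7.8261 10.7318]
tr(P') = 17.6682

0.1351 0.0293 -1.3420 -1.2753


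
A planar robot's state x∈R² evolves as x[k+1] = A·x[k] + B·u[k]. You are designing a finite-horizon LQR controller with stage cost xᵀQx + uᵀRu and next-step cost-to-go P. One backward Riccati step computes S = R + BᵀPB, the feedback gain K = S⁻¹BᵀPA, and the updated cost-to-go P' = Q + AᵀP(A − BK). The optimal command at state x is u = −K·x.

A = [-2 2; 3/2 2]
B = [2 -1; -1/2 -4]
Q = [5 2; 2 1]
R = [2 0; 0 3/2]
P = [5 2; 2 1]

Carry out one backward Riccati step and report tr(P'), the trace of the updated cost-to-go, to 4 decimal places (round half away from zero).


8.5731

BᵀP = [9.0000 3.5000; -13.0000 -6.0000]
S = R + BᵀPB = [2 0; 0 3/2] + [16.2500 -23.0000; -23.0000 37.0000] = [18.2500 -23.0000; -23.0000 38.5000]
BᵀPA = [-12.7500 25.0000; 17.0000 -38.0000]
K = S⁻¹·BᵀPA = [-0.5752 0.5097; 0.0979 -0.6825]
A−BK = [-0.7516 0.2981; 1.6040 -0.4752]
AᵀP(A−BK) = [1.2513 -0.8985; -0.8985 1.3218]
P' = Q + AᵀP(A−BK) = [6.2513 1.1015; 1.1015 2.3218]
tr(P') = 8.5731


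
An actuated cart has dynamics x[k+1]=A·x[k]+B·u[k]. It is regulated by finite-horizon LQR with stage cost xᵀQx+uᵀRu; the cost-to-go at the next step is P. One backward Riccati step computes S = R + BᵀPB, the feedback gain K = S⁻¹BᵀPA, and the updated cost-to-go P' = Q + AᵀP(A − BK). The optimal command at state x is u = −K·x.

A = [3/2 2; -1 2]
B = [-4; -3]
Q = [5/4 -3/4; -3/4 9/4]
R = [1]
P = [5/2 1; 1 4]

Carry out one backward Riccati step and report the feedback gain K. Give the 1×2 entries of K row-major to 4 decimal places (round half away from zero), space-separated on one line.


-0.0347 -0.5743

BᵀP = [-13.0000 -16.0000]
S = R + BᵀPB = [1] + [100.0000] = [101.0000]
BᵀPA = [-3.5000 -58.0000]
K = S⁻¹·BᵀPA = [-0.0347 -0.5743]
A−BK = [1.3614 -0.2970; -1.1040 0.2772]
AᵀP(A−BK) = [6.5037 -1.5099; -1.5099 0.6931]
P' = Q + AᵀP(A−BK) = [7.7537 -2.2599; -2.2599 2.9431]
tr(P') = 10.6968


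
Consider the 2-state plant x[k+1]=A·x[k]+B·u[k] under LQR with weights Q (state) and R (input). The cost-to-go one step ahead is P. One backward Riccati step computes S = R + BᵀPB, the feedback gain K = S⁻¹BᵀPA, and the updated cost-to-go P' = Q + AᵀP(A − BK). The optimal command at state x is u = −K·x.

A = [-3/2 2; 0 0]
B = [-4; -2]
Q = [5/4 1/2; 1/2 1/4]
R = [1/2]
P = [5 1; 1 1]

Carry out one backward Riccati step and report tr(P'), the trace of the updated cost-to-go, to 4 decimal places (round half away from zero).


BᵀP = [-22.0000 -6.0000]
S = R + BᵀPB = [1/2] + [100.0000] = [100.5000]
BᵀPA = [33.0000 -44.0000]
K = S⁻¹·BᵀPA = [0.3284 -0.4378]
A−BK = [-0.1866 0.2488; 0.6567 -0.8756]
AᵀP(A−BK) = [0.4142 -0.5522; -0.5522 0.7363]
P' = Q + AᵀP(A−BK) = [1.6642 -0.0522; -0.0522 0.9863]
tr(P') = 2.6505

2.6505


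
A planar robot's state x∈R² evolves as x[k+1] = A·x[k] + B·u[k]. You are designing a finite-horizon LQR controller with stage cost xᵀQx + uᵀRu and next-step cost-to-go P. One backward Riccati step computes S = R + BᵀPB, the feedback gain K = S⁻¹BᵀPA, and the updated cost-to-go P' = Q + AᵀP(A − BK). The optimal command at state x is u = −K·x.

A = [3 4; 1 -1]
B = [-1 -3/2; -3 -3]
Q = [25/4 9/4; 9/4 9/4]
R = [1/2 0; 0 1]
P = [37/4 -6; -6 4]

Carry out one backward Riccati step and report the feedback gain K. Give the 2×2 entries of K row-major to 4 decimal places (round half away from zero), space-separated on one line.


BᵀP = [8.7500 -6.0000; 4.1250 -3.0000]
S = R + BᵀPB = [1/2 0; 0 1] + [9.2500 4.8750; 4.8750 2.8125] = [9.7500 4.8750; 4.8750 3.8125]
BᵀPA = [20.2500 41.0000; 9.3750 19.5000]
K = S⁻¹·BᵀPA = [2.3497 4.5688; -0.5455 -0.7273]
A−BK = [4.5315 7.4779; 6.4126 10.5245]
AᵀP(A−BK) = [8.7832 15.3007; 15.3007 26.8625]
P' = Q + AᵀP(A−BK) = [15.0332 17.5507; 17.5507 29.1125]
tr(P') = 44.1457

2.3497 4.5688 -0.5455 -0.7273


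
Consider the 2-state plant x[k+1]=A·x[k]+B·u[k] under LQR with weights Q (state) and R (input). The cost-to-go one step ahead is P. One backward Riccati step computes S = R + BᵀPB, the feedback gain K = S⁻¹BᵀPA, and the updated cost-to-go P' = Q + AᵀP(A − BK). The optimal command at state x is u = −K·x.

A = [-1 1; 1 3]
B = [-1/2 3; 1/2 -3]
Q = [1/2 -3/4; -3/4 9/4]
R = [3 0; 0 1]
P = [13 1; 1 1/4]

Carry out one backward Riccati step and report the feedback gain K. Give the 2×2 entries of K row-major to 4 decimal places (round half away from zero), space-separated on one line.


BᵀP = [-6.0000 -0.3750; 36.0000 2.2500]
S = R + BᵀPB = [3 0; 0 1] + [2.8125 -16.8750; -16.8750 101.2500] = [5.8125 -16.8750; -16.8750 102.2500]
BᵀPA = [5.6250 -7.1250; -33.7500 42.7500]
K = S⁻¹·BᵀPA = [0.0182 -0.0230; -0.3271 0.4143]
A−BK = [-0.0097 -0.2544; 0.0097 4.2544]
AᵀP(A−BK) = [0.1090 -0.1381; -0.1381 3.3749]
P' = Q + AᵀP(A−BK) = [0.6090 -0.8881; -0.8881 5.6249]
tr(P') = 6.2339

0.0182 -0.0230 -0.3271 0.4143


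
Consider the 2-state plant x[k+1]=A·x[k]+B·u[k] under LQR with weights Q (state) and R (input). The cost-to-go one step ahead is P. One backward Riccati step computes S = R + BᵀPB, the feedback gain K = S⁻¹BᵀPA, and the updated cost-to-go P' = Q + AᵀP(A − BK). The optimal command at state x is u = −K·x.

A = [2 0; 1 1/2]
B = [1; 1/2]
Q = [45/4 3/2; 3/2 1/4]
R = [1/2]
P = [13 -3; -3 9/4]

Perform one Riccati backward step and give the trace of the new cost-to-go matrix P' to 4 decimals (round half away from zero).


BᵀP = [11.5000 -1.8750]
S = R + BᵀPB = [1/2] + [10.5625] = [11.0625]
BᵀPA = [21.1250 -0.9375]
K = S⁻¹·BᵀPA = [1.9096 -0.0847]
A−BK = [0.0904 0.0847; 0.0452 0.5424]
AᵀP(A−BK) = [1.9096 -0.0847; -0.0847 0.4831]
P' = Q + AᵀP(A−BK) = [13.1596 1.4153; 1.4153 0.7331]
tr(P') = 13.8927

13.8927


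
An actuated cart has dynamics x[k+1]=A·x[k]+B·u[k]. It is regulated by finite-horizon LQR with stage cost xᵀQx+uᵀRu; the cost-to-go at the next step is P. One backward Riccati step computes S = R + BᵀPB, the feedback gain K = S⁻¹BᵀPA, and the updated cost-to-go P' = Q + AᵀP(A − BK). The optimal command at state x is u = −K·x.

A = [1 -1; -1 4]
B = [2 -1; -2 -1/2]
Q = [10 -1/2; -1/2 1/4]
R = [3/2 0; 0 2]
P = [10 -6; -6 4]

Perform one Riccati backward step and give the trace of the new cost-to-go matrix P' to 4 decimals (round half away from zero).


BᵀP = [32.0000 -20.0000; -7.0000 4.0000]
S = R + BᵀPB = [3/2 0; 0 2] + [104.0000 -22.0000; -22.0000 5.0000] = [105.5000 -22.0000; -22.0000 7.0000]
BᵀPA = [52.0000 -112.0000; -11.0000 23.0000]
K = S⁻¹·BᵀPA = [0.4794 -1.0923; -0.0648 -0.1473]
A−BK = [-0.0236 1.0373; -0.0737 1.7417]
AᵀP(A−BK) = [0.3595 -0.8193; -0.8193 3.0472]
P' = Q + AᵀP(A−BK) = [10.3595 -1.3193; -1.3193 3.2972]
tr(P') = 13.6567

13.6567


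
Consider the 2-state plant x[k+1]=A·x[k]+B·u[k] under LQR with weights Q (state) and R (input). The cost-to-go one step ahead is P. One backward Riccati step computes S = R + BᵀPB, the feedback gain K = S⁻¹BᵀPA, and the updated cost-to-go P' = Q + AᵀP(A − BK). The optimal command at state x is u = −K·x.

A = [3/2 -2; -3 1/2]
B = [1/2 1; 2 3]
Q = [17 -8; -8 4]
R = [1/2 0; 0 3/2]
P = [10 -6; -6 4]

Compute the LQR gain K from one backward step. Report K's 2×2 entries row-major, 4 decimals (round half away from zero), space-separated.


-3.2273 2.2879 -0.3636 0.0606

BᵀP = [-7.0000 5.0000; -8.0000 6.0000]
S = R + BᵀPB = [1/2 0; 0 3/2] + [6.5000 8.0000; 8.0000 10.0000] = [7.0000 8.0000; 8.0000 11.5000]
BᵀPA = [-25.5000 16.5000; -30.0000 19.0000]
K = S⁻¹·BᵀPA = [-3.2273 2.2879; -0.3636 0.0606]
A−BK = [3.4773 -3.2045; 4.5455 -4.2576]
AᵀP(A−BK) = [19.2955 -16.3409; -16.3409 14.0985]
P' = Q + AᵀP(A−BK) = [36.2955 -24.3409; -24.3409 18.0985]
tr(P') = 54.3939


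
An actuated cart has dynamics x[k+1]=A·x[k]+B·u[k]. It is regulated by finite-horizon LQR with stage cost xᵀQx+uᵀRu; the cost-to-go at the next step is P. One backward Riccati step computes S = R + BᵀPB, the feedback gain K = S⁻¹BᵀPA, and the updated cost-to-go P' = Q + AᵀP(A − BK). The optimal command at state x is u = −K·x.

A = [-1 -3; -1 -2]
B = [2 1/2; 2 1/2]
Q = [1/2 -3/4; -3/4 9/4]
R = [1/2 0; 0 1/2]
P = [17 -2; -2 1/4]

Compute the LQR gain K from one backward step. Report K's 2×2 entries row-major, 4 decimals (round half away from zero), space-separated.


-0.4664 -1.4609 -0.1166 -0.3652

BᵀP = [30.0000 -3.5000; 7.5000 -0.8750]
S = R + BᵀPB = [1/2 0; 0 1/2] + [53.0000 13.2500; 13.2500 3.3125] = [53.5000 13.2500; 13.2500 3.8125]
BᵀPA = [-26.5000 -83.0000; -6.6250 -20.7500]
K = S⁻¹·BᵀPA = [-0.4664 -1.4609; -0.1166 -0.3652]
A−BK = [-0.0088 0.1045; -0.0088 1.1045]
AᵀP(A−BK) = [0.1166 0.3652; 0.3652 1.1628]
P' = Q + AᵀP(A−BK) = [0.6166 -0.3848; -0.3848 3.4128]
tr(P') = 4.0294


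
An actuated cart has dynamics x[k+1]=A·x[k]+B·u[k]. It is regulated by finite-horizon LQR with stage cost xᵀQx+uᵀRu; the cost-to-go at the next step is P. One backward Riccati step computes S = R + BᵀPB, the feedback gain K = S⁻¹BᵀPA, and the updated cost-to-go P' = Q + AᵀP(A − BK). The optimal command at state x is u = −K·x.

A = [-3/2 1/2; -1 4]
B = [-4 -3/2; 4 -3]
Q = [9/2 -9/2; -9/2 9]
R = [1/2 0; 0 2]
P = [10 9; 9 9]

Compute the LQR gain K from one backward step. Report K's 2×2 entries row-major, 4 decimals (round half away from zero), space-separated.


0.1637 0.2384 0.5497 -0.9889

BᵀP = [-4.0000 0.0000; -42.0000 -40.5000]
S = R + BᵀPB = [1/2 0; 0 2] + [16.0000 6.0000; 6.0000 184.5000] = [16.5000 6.0000; 6.0000 186.5000]
BᵀPA = [6.0000 -2.0000; 103.5000 -183.0000]
K = S⁻¹·BᵀPA = [0.1637 0.2384; 0.5497 -0.9889]
A−BK = [-0.0205 -0.0298; -0.0059 0.0797]
AᵀP(A−BK) = [0.6244 -1.0789; -1.0789 2.0076]
P' = Q + AᵀP(A−BK) = [5.1244 -5.5789; -5.5789 11.0076]
tr(P') = 16.1320


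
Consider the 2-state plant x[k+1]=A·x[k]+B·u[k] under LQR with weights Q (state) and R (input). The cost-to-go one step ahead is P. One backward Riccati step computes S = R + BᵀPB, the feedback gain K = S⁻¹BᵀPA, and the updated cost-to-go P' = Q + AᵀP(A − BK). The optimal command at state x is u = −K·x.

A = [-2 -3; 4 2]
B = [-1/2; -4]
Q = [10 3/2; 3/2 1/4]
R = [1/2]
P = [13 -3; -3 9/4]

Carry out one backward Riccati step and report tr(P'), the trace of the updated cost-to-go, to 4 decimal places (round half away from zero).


211.9167

BᵀP = [5.5000 -7.5000]
S = R + BᵀPB = [1/2] + [27.2500] = [27.7500]
BᵀPA = [-41.0000 -31.5000]
K = S⁻¹·BᵀPA = [-1.4775 -1.1351]
A−BK = [-2.7387 -3.5676; -1.9099 -2.5405]
AᵀP(A−BK) = [75.4234 97.4595; 97.4595 126.2432]
P' = Q + AᵀP(A−BK) = [85.4234 98.9595; 98.9595 126.4932]
tr(P') = 211.9167


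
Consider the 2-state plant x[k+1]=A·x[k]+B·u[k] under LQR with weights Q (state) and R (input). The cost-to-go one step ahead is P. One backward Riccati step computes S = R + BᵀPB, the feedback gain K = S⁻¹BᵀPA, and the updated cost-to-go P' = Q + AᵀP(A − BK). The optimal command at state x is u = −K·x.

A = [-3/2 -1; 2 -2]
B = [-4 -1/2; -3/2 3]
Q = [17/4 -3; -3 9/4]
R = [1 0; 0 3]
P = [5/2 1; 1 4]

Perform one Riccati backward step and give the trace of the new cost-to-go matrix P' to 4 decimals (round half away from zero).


BᵀP = [-11.5000 -10.0000; 1.7500 11.5000]
S = R + BᵀPB = [1 0; 0 3] + [61.0000 -24.2500; -24.2500 33.6250] = [62.0000 -24.2500; -24.2500 36.6250]
BᵀPA = [-2.7500 31.5000; 20.3750 -24.7500]
K = S⁻¹·BᵀPA = [0.2338 0.3289; 0.7111 -0.4580]
A−BK = [-0.2093 0.0868; 0.2174 -0.1327]
AᵀP(A−BK) = [1.7792 -1.0142; -1.0142 0.8036]
P' = Q + AᵀP(A−BK) = [6.0292 -4.0142; -4.0142 3.0536]
tr(P') = 9.0828

9.0828


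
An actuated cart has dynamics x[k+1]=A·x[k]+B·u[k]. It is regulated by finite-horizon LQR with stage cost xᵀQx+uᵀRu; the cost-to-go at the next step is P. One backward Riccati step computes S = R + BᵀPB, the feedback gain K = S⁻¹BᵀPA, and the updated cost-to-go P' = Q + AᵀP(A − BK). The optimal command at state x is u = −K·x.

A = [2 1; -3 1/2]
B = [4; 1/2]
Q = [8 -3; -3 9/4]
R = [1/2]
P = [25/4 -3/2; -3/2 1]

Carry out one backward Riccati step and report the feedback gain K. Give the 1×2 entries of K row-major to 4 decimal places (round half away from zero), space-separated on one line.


0.6860 0.2269

BᵀP = [24.2500 -5.5000]
S = R + BᵀPB = [1/2] + [94.2500] = [94.7500]
BᵀPA = [65.0000 21.5000]
K = S⁻¹·BᵀPA = [0.6860 0.2269]
A−BK = [-0.7441 0.0923; -3.3430 0.3865]
AᵀP(A−BK) = [7.4090 -0.7493; -0.7493 0.1214]
P' = Q + AᵀP(A−BK) = [15.4090 -3.7493; -3.7493 2.3714]
tr(P') = 17.7803


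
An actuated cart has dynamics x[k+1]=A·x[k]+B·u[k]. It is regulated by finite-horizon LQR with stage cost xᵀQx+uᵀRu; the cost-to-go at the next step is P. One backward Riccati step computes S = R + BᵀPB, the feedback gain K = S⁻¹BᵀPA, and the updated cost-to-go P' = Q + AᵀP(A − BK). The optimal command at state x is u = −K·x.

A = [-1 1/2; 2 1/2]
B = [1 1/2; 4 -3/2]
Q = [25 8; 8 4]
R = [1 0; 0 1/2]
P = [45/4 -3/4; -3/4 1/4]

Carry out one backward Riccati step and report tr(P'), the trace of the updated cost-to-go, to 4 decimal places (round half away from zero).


30.4714

BᵀP = [8.2500 0.2500; 6.7500 -0.7500]
S = R + BᵀPB = [1 0; 0 1/2] + [9.2500 3.7500; 3.7500 4.5000] = [10.2500 3.7500; 3.7500 5.0000]
BᵀPA = [-7.7500 4.2500; -8.2500 3.0000]
K = S⁻¹·BᵀPA = [-0.2101 0.2689; -1.4924 0.3983]
A−BK = [-0.0437 0.0319; 0.6017 0.0218]
AᵀP(A−BK) = [1.3092 -0.3798; -0.3798 0.1622]
P' = Q + AᵀP(A−BK) = [26.3092 7.6202; 7.6202 4.1622]
tr(P') = 30.4714


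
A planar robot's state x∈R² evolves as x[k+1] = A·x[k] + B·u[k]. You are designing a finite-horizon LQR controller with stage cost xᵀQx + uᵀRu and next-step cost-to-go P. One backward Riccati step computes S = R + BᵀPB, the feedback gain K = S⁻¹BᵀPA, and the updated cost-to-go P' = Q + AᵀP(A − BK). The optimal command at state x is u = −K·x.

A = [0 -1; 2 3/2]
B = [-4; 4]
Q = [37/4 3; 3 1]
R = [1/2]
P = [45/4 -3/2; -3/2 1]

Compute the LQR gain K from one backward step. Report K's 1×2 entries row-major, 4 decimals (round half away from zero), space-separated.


0.0818 0.2699

BᵀP = [-51.0000 10.0000]
S = R + BᵀPB = [1/2] + [244.0000] = [244.5000]
BᵀPA = [20.0000 66.0000]
K = S⁻¹·BᵀPA = [0.0818 0.2699]
A−BK = [0.3272 0.0798; 1.6728 0.4202]
AᵀP(A−BK) = [2.3640 0.6012; 0.6012 0.1840]
P' = Q + AᵀP(A−BK) = [11.6140 3.6012; 3.6012 1.1840]
tr(P') = 12.7981


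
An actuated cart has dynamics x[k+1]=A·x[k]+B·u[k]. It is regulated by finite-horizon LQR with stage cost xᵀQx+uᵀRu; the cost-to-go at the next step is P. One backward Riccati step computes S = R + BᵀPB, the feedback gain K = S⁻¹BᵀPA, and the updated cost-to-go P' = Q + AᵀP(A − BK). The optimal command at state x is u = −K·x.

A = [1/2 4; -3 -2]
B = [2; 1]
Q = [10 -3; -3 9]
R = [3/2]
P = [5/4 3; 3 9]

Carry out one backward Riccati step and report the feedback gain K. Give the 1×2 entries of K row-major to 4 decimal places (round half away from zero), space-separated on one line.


BᵀP = [5.5000 15.0000]
S = R + BᵀPB = [3/2] + [26.0000] = [27.5000]
BᵀPA = [-42.2500 -8.0000]
K = S⁻¹·BᵀPA = [-1.5364 -0.2909]
A−BK = [3.5727 4.5818; -1.4636 -1.7091]
AᵀP(A−BK) = [7.4011 5.2091; 5.2091 5.6727]
P' = Q + AᵀP(A−BK) = [17.4011 2.2091; 2.2091 14.6727]
tr(P') = 32.0739

-1.5364 -0.2909
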